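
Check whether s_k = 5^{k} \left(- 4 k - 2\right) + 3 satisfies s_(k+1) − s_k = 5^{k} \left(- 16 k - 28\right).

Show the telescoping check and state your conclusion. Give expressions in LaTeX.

s_(k+1) = -10*5**k*(2*k + 3) + 3
s_(k+1) − s_k = 5**k*(-16*k - 28)
(s_(k+1) − s_k) − t_k = 0

Valid: the claim telescopes to t_k.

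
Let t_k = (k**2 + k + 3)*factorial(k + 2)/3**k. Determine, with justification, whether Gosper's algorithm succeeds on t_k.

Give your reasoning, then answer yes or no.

Yes. s_k = 3**(1 - k)*k*factorial(k + 2).

Ratio r(k) = (k + 3)*(k + (k + 1)**2 + 4)/(3*(k**2 + k + 3)).
So A=k/3 + 1 and B=1, with C=k**2 + k + 3.
f must satisfy (k/3 + 1)·f(k+1) − (1)·f(k) = k**2 + k + 3.
From deg A=1, deg B=0, deg C=2: d=1.
Solve for f: f(k) = 3*k (degree 1 ≤ 1).
R(k) = B(k−1)·f(k)/C(k) = 3*k/(k**2 + k + 3); s_k = R·t_k = 3**(1 - k)*k*factorial(k + 2).
Verify: (k**2 + k + 3)*factorial(k + 2)/3**k matches t_k.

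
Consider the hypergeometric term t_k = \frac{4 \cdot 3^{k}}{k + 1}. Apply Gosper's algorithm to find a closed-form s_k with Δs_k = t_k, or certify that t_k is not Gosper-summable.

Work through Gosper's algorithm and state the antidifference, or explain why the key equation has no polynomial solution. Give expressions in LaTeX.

Step 1: r(k) = 3*(k + 1)/(k + 2).
Take A(k)=3*k + 3, B(k)=k + 2, C(k)=1.
Need (3*k + 3)·f(k+1) − (k + 1)·f(k) = 1.
Bound: deg f ≤ -1.
Negative degree bound (-1): no f exists, t_k not Gosper-summable.

none — t_k is not Gosper-summable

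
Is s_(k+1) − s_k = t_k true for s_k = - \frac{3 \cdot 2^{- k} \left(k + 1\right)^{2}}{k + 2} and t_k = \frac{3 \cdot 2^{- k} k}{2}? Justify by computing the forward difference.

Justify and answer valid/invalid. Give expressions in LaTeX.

Invalid: residual \frac{3 \cdot 2^{- k} \left(- k^{2} - 4 k - 2\right)}{2 \left(k^{2} + 5 k + 6\right)} ≠ 0.

s_(k+1) = -3*(k + 2)**2/(2*2**k*(k + 3))
s_(k+1) − s_k = 3*(2*(k + 1)**2*(k + 3) - (k + 2)**3)/(2*2**k*(k + 2)*(k + 3))
(s_(k+1) − s_k) − t_k = 3*(-k**2 - 4*k - 2)/(2*2**k*(k**2 + 5*k + 6))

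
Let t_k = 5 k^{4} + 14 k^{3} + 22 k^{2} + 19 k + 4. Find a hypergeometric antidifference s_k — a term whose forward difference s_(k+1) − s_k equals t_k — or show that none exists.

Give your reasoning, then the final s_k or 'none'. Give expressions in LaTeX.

Step 1: r(k) = (5*k**4 + 34*k**3 + 94*k**2 + 125*k + 64)/(5*k**4 + 14*k**3 + 22*k**2 + 19*k + 4).
Normal form (A,B,C) = (1, 1, k**4 + 14*k**3/5 + 22*k**2/5 + 19*k/5 + 4/5).
f must satisfy (1)·f(k+1) − (1)·f(k) = k**4 + 14*k**3/5 + 22*k**2/5 + 19*k/5 + 4/5.
Bound: deg f ≤ 5.
A polynomial solution: f(k) = k*(k**4 + k**3 + 2*k**2 + 2*k - 2)/5.
R(k) = B(k−1)·f(k)/C(k) = k*(k**4 + k**3 + 2*k**2 + 2*k - 2)/(5*k**4 + 14*k**3 + 22*k**2 + 19*k + 4); s_k = R·t_k = k*(k**4 + k**3 + 2*k**2 + 2*k - 2).
Verify: 5*k**4 + 14*k**3 + 22*k**2 + 19*k + 4 matches t_k.

s_k = k \left(k^{4} + k^{3} + 2 k^{2} + 2 k - 2\right)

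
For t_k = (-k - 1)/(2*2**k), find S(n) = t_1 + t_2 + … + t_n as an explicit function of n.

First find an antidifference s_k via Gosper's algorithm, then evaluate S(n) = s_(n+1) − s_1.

S(n) = 2**(-n - 1)*(-3*2**n + n + 3)

r(k) = (k + 2)/(2*(k + 1)) after simplifying.
Factor: A=1/2; B=1; C=k + 1.
Solve (1/2)·f(k+1) − (1)·f(k) = k + 1.
Degrees (0,0,1) ⇒ d ≤ 1.
Solving with deg f ≤ 1: f(k) = -2*(k + 2).
R(k) = B(k−1)·f(k)/C(k) = -2*(k + 2)/(k + 1); s_k = R·t_k = (k + 2)/2**k.
Check: Δs_k = (-k - 1)/(2*2**k). ✓
Σ_(k=1)^n t_k = s_(n+1) − s_(1) = (2**(-n - 1)*(n + 3)) − (3/2), i.e. 2**(-n - 1)*(-3*2**n + n + 3).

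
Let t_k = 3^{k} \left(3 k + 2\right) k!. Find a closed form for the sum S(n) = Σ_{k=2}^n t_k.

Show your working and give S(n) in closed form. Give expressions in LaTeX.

Step 1: r(k) = 3*(k + 1)*(3*k + 5)/(3*k + 2).
Take A(k)=3*k + 3, B(k)=1, C(k)=k + 2/3.
Need (3*k + 3)·f(k+1) − (1)·f(k) = k + 2/3.
d = 0 from the (1,0,1) case.
Solving with deg f ≤ 0: f(k) = 1/3.
Then R = B(k−1)f/C = 1/(3*k + 2), so s_k = R(k)·t_k = 3**k*factorial(k).
Check: Δs_k = 3**k*(3*k + 2)*factorial(k). ✓
s_(n+1) = 3**(n + 1)*factorial(n + 1) and s_(2) = 18, so S(n) = 3*3**n*factorial(n + 1) - 18.

S(n) = 3 \cdot 3^{n} \left(n + 1\right)! - 18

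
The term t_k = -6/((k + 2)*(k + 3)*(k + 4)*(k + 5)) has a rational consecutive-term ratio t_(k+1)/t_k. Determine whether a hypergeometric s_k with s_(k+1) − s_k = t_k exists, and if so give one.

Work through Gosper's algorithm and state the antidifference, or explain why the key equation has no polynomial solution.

Step 1: r(k) = (k + 2)/(k + 6).
Factor: A=k + 2; B=k + 6; C=1.
f must satisfy (k + 2)·f(k+1) − (k + 5)·f(k) = 1.
Bound: deg f ≤ 3.
Solve for f: f(k) = k*(k**2 + 9*k + 26)/72 (degree 3 ≤ 3).
Certificate R = B(k−1)f/C = k*(k + 5)*(k**2 + 9*k + 26)/72 gives s_k = k*(-k**2 - 9*k - 26)/(12*(k + 2)*(k + 3)*(k + 4)).
Δs = -6/(k**4 + 14*k**3 + 71*k**2 + 154*k + 120), as required.

s_k = k*(-k**2 - 9*k - 26)/(12*(k + 2)*(k + 3)*(k + 4))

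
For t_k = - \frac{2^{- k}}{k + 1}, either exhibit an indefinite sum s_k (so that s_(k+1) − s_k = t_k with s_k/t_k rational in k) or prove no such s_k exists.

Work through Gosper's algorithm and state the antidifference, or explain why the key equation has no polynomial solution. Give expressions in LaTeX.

The ratio is (k + 1)/(2*(k + 2)).
Normal form (A,B,C) = (k/2 + 1/2, k + 2, 1).
Key eq: (k/2 + 1/2)·f(k+1) = (k + 1)·f(k) + (1).
d = -1 from the (1,1,0) case.
deg f ≤ -1 is impossible — no certificate.

none (Gosper's algorithm certifies no s_k)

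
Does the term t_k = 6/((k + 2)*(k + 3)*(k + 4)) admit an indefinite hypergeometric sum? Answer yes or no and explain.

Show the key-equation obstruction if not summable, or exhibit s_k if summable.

Yes. s_k = k*(k + 5)/(2*(k + 2)*(k + 3)).

Ratio r(k) = (k + 2)/(k + 5).
So A=k + 2 and B=k + 5, with C=1.
f must satisfy (k + 2)·f(k+1) − (k + 4)·f(k) = 1.
From deg A=1, deg B=1, deg C=0: d=2.
A polynomial solution: f(k) = k*(k + 5)/12.
Then R = B(k−1)f/C = k*(k + 4)*(k + 5)/12, so s_k = R(k)·t_k = k*(k + 5)/(2*(k + 2)*(k + 3)).
s_(k+1) − s_k = 6/(k**3 + 9*k**2 + 26*k + 24) = t_k.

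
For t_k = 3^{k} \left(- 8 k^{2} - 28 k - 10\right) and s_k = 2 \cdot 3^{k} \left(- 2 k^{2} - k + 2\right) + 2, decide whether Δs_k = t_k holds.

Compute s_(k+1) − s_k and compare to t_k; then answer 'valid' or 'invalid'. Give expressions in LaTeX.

valid (s_(k+1) − s_k reduces to t_k)

s_(k+1) = 2*3**(k + 1)*(-k - 2*(k + 1)**2 + 1) + 2
s_(k+1) − s_k = 3**k*(-8*k**2 - 28*k - 10)
(s_(k+1) − s_k) − t_k = 0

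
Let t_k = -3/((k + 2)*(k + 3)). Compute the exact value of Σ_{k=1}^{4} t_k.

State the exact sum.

Σ = -4/7

Compute t_(k+1)/t_k: get (k + 2)/(k + 4).
Gosper form: A/B · C(k+1)/C(k) with A=k + 2, B=k + 4, C=1.
Solve (k + 2)·f(k+1) − (k + 3)·f(k) = 1.
Bound: deg f ≤ 1.
Solve for f: f(k) = k/2 (degree 1 ≤ 1).
So s_k = (B(k−1)f/C)·t_k = (k*(k + 3)/2)·t_k = -3*k/(2*k + 4).
Verify: -3/(k**2 + 5*k + 6) matches t_k.
Telescoping: Σ = s_(5) − s_(1) = -15/14 − (-1/2) = -4/7.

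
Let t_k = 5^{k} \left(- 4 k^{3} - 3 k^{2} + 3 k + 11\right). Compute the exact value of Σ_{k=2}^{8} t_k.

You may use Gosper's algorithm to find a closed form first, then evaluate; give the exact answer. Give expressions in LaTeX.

Σ = -994140675

Compute t_(k+1)/t_k: get 5*(4*k**3 + 15*k**2 + 15*k - 7)/(4*k**3 + 3*k**2 - 3*k - 11).
So A=5 and B=1, with C=k**3 + 3*k**2/4 - 3*k/4 - 11/4.
f must satisfy (5)·f(k+1) − (1)·f(k) = k**3 + 3*k**2/4 - 3*k/4 - 11/4.
d = 3 from the (0,0,3) case.
A polynomial solution: f(k) = (k**3 - 3*k**2 + 3*k - 4)/4.
R(k) = B(k−1)·f(k)/C(k) = (k**3 - 3*k**2 + 3*k - 4)/(4*k**3 + 3*k**2 - 3*k - 11); s_k = R·t_k = 5**k*(-k**3 + 3*k**2 - 3*k + 4).
s_(k+1) − s_k = 5**k*(-4*k**3 - 3*k**2 + 3*k + 11) = t_k.
Telescoping: Σ = s_(9) − s_(2) = -994140625 − (50) = -994140675.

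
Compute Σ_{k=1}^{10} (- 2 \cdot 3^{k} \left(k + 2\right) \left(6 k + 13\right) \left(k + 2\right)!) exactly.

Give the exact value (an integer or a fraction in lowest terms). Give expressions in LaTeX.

The ratio is (k + 3)**2*(18*k + 57)/((k + 2)*(6*k + 13)).
Factor: A=3*k + 9; B=1; C=k**2 + 25*k/6 + 13/3.
Key eq: (3*k + 9)·f(k+1) = (1)·f(k) + (k**2 + 25*k/6 + 13/3).
deg f ≤ 1 (via 1,0,2).
Solving with deg f ≤ 1: f(k) = (2*k + 1)/6.
Then R = B(k−1)f/C = (2*k + 1)/((k + 2)*(6*k + 13)), so s_k = R(k)·t_k = -2*3**k*(2*k + 1)*factorial(k + 2).
Verify: -2*3**k*(k + 2)*(6*k + 13)*factorial(k + 2) matches t_k.
Evaluate s at k=11 and k=1: -50742510468249600 and -108; difference -50742510468249492.

Σ = -50742510468249492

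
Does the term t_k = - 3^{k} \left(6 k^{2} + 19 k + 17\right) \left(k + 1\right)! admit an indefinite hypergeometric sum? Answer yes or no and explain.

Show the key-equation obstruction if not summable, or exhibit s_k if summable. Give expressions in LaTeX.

t_(k+1)/t_k = 3*(6*k**3 + 43*k**2 + 104*k + 84)/(6*k**2 + 19*k + 17).
Normal form (A,B,C) = (3*k + 6, 1, k**2 + 19*k/6 + 17/6).
Set up (3*k + 6)·f(k+1) − (1)·f(k) − (k**2 + 19*k/6 + 17/6) = 0.
deg f ≤ 1 (via 1,0,2).
Solve for f: f(k) = (2*k + 1)/6 (degree 1 ≤ 1).
Get s_k = R·t_k = -3**k*(2*k + 1)*factorial(k + 1) with R(k) = B(k−1)f(k)/C(k) = (2*k + 1)/(6*k**2 + 19*k + 17).
s_(k+1) − s_k = -3**k*(6*k**2 + 19*k + 17)*factorial(k + 1) = t_k.

Yes. s_k = - 3^{k} \left(2 k + 1\right) \left(k + 1\right)!.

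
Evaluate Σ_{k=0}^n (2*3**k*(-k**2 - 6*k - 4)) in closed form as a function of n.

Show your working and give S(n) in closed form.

Ratio r(k) = 3*(k**2 + 8*k + 11)/(k**2 + 6*k + 4).
So A=3 and B=1, with C=k**2 + 6*k + 4.
Key eq: (3)·f(k+1) = (1)·f(k) + (k**2 + 6*k + 4).
From deg A=0, deg B=0, deg C=2: d=2.
Solve for f: f(k) = (k**2 + 3*k - 2)/2 (degree 2 ≤ 2).
Certificate R = B(k−1)f/C = (k**2 + 3*k - 2)/(2*(k**2 + 6*k + 4)) gives s_k = 3**k*(-k**2 - 3*k + 2).
Check: Δs_k = 2*3**k*(-k**2 - 6*k - 4). ✓
Σ_(k=0)^n t_k = s_(n+1) − s_(0) = (3**(n + 1)*(-n**2 - 5*n - 2)) − (2), i.e. -3*3**n*n**2 - 15*3**n*n - 6*3**n - 2.

S(n) = -3*3**n*n**2 - 15*3**n*n - 6*3**n - 2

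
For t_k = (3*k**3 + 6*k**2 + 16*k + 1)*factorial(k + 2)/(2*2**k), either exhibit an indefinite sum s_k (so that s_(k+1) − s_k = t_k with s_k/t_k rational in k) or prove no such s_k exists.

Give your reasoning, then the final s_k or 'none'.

Compute t_(k+1)/t_k: get (3*k**4 + 24*k**3 + 82*k**2 + 137*k + 78)/(2*(3*k**3 + 6*k**2 + 16*k + 1)).
Factor: A=k/2 + 3/2; B=1; C=k**3 + 2*k**2 + 16*k/3 + 1/3.
Solve (k/2 + 3/2)·f(k+1) − (1)·f(k) = k**3 + 2*k**2 + 16*k/3 + 1/3.
deg f ≤ 2 (via 1,0,3).
Match coefficients ⇒ f(k) = 2*(3*k**2 - 3*k + 1)/3.
R(k) = B(k−1)·f(k)/C(k) = 2*(3*k**2 - 3*k + 1)/(3*k**3 + 6*k**2 + 16*k + 1); s_k = R·t_k = (3*k**2 - 3*k + 1)*factorial(k + 2)/2**k.
Check: Δs_k = (3*k**3 + 6*k**2 + 16*k + 1)*factorial(k + 2)/(2*2**k). ✓

s_k = (3*k**2 - 3*k + 1)*factorial(k + 2)/2**k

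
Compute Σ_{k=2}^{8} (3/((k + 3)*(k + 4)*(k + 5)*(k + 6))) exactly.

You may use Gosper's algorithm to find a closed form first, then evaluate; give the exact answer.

The ratio is (k + 3)/(k + 7).
Factor: A=k + 3; B=k + 7; C=1.
Set up (k + 3)·f(k+1) − (k + 6)·f(k) − (1) = 0.
d = 3 from the (1,1,0) case.
A polynomial solution: f(k) = k*(k**2 + 12*k + 47)/180.
Certificate R = B(k−1)f/C = k*(k + 6)*(k**2 + 12*k + 47)/180 gives s_k = k*(k**2 + 12*k + 47)/(60*(k + 3)*(k + 4)*(k + 5)).
Check: Δs_k = 3/(k**4 + 18*k**3 + 119*k**2 + 342*k + 360). ✓
Sum = s_(9) − s_(2); s_(9) = 59/3640, s_(2) = 1/84 ⇒ 47/10920.

Σ = 47/10920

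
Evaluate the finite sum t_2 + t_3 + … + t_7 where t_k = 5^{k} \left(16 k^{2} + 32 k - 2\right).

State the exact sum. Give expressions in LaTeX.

Σ = 92577900

Ratio r(k) = 5*(8*k**2 + 32*k + 23)/(8*k**2 + 16*k - 1).
So A=5 and B=1, with C=k**2 + 2*k - 1/8.
Solve (5)·f(k+1) − (1)·f(k) = k**2 + 2*k - 1/8.
d = 2 from the (0,0,2) case.
A polynomial solution: f(k) = (4*k**2 - 2*k - 3)/16.
Get s_k = R·t_k = 5**k*(4*k**2 - 2*k - 3) with R(k) = B(k−1)f(k)/C(k) = (4*k**2 - 2*k - 3)/(2*(8*k**2 + 16*k - 1)).
s_(k+1) − s_k = 5**k*(16*k**2 + 32*k - 2) = t_k.
Σ_(k=2)^(7) t_k = s_(8) − s_(2) = 92578125 − (225) = 92577900.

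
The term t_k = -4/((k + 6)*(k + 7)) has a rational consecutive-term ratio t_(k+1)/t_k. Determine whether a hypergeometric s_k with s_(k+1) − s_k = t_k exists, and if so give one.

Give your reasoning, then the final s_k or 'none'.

r(k) = (k + 6)/(k + 8) after simplifying.
A = k + 6, B = k + 8, C = 1.
Set up (k + 6)·f(k+1) − (k + 7)·f(k) − (1) = 0.
d = 1 from the (1,1,0) case.
Solving with deg f ≤ 1: f(k) = k/6.
R(k) = B(k−1)·f(k)/C(k) = k*(k + 7)/6; s_k = R·t_k = -2*k/(3*k + 18).
Δs = -4/(k**2 + 13*k + 42), as required.

s_k = -2*k/(3*k + 18)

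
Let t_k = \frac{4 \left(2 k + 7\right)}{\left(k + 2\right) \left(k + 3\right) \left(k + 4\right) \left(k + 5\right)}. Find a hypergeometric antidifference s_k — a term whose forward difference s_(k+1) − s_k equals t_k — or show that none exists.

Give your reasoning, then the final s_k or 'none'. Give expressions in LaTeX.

s_k = \frac{k \left(k + 6\right)}{2 \left(k^{2} + 6 k + 8\right)}

Compute t_(k+1)/t_k: get (k + 2)*(2*k + 9)/((k + 6)*(2*k + 7)).
Gosper form: A/B · C(k+1)/C(k) with A=k + 2, B=k + 6, C=k + 7/2.
f must satisfy (k + 2)·f(k+1) − (k + 5)·f(k) = k + 7/2.
Degrees (1,1,1) ⇒ d ≤ 3.
A polynomial solution: f(k) = k*(k + 3)*(k + 6)/16.
Certificate R = B(k−1)f/C = k*(k + 3)*(k + 5)*(k + 6)/(8*(2*k + 7)) gives s_k = k*(k + 6)/(2*(k**2 + 6*k + 8)).
Verify: 4*(2*k + 7)/(k**4 + 14*k**3 + 71*k**2 + 154*k + 120) matches t_k.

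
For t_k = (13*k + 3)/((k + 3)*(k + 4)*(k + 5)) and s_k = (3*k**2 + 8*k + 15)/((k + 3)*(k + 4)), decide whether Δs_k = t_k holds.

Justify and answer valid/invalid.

s_(k+1) = (8*k + 3*(k + 1)**2 + 23)/((k + 4)*(k + 5))
s_(k+1) − s_k = (13*k + 3)/(k**3 + 12*k**2 + 47*k + 60)
(s_(k+1) − s_k) − t_k = 0

Valid — Δs_k = t_k.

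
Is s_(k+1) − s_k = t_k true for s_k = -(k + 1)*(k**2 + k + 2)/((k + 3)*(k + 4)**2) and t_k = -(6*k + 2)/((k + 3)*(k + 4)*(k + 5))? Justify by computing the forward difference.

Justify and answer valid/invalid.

Invalid: residual 3*(-k**3 + 19*k - 2)/(k**5 + 21*k**4 + 175*k**3 + 723*k**2 + 1480*k + 1200) ≠ 0.

s_(k+1) = -(k + 2)*(k + (k + 1)**2 + 3)/((k + 4)*(k + 5)**2)
s_(k+1) − s_k = (-9*k**3 - 56*k**2 - 81*k - 46)/(k**5 + 21*k**4 + 175*k**3 + 723*k**2 + 1480*k + 1200)
(s_(k+1) − s_k) − t_k = 3*(-k**3 + 19*k - 2)/(k**5 + 21*k**4 + 175*k**3 + 723*k**2 + 1480*k + 1200)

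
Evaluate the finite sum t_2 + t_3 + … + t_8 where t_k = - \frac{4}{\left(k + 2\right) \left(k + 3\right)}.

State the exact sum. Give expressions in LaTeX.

Σ = -7/11

r(k) = (k + 2)/(k + 4) after simplifying.
Gosper form: A/B · C(k+1)/C(k) with A=k + 2, B=k + 4, C=1.
Key eq: (k + 2)·f(k+1) = (k + 3)·f(k) + (1).
From deg A=1, deg B=1, deg C=0: d=1.
A polynomial solution: f(k) = k/2.
Then R = B(k−1)f/C = k*(k + 3)/2, so s_k = R(k)·t_k = -2*k/(k + 2).
Check: Δs_k = -4/(k**2 + 5*k + 6). ✓
Σ_(k=2)^(8) t_k = s_(9) − s_(2) = -18/11 − (-1) = -7/11.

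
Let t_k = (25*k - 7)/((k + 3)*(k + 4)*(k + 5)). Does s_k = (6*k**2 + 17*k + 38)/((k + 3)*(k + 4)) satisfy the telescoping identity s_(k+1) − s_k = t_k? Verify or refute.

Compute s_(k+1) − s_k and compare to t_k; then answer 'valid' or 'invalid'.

s_(k+1) = (17*k + 6*(k + 1)**2 + 55)/((k + 4)*(k + 5))
s_(k+1) − s_k = (25*k - 7)/(k**3 + 12*k**2 + 47*k + 60)
(s_(k+1) − s_k) − t_k = 0

valid; difference matches t_k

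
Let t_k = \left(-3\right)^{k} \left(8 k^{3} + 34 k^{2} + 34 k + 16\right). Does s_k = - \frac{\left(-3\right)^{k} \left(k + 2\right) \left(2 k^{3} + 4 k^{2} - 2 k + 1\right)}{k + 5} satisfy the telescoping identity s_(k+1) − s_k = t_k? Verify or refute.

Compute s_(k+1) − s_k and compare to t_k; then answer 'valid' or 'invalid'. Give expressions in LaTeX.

Invalid: residual \frac{\left(-3\right)^{k + 1} \left(8 k^{4} + 76 k^{3} + 208 k^{2} + 184 k + 81\right)}{k^{2} + 11 k + 30} ≠ 0.

s_(k+1) = 3*(-3)**k*(2*k**4 + 16*k**3 + 42*k**2 + 41*k + 15)/(k + 6)
s_(k+1) − s_k = (-3)**k*(8*k**5 + 98*k**4 + 420*k**3 + 786*k**2 + 644*k + 237)/(k**2 + 11*k + 30)
(s_(k+1) − s_k) − t_k = (-3)**(k + 1)*(8*k**4 + 76*k**3 + 208*k**2 + 184*k + 81)/(k**2 + 11*k + 30)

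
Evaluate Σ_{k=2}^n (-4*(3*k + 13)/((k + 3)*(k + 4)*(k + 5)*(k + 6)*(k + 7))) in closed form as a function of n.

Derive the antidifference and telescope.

S(n) = (-n**3 - 17*n**2 - 94*n + 112)/(70*(n**3 + 17*n**2 + 94*n + 168))

t_(k+1)/t_k = (k + 3)*(3*k + 16)/((k + 8)*(3*k + 13)).
Factor: A=k + 3; B=k + 8; C=k + 13/3.
Set up (k + 3)·f(k+1) − (k + 7)·f(k) − (k + 13/3) = 0.
Bound: deg f ≤ 4.
Solve for f: f(k) = k*(k + 4)*(k**2 + 14*k + 63)/270 (degree 4 ≤ 4).
R(k) = B(k−1)·f(k)/C(k) = k*(k + 4)*(k + 7)*(k**2 + 14*k + 63)/(90*(3*k + 13)); s_k = R·t_k = 2*k*(-k**2 - 14*k - 63)/(45*(k**3 + 14*k**2 + 63*k + 90)).
s_(k+1) − s_k = 4*(-3*k - 13)/(k**5 + 25*k**4 + 245*k**3 + 1175*k**2 + 2754*k + 2520) = t_k.
Σ_(k=2)^n t_k = s_(n+1) − s_(2) = (2*(-n**3 - 17*n**2 - 94*n - 78)/(45*(n**3 + 17*n**2 + 94*n + 168))) − (-19/630), i.e. (-n**3 - 17*n**2 - 94*n + 112)/(70*(n**3 + 17*n**2 + 94*n + 168)).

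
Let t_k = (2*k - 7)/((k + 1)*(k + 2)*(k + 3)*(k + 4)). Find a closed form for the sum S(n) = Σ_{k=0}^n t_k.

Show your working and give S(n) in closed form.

S(n) = (-n**3 - 9*n**2 - 29*n - 21)/(3*(n**3 + 9*n**2 + 26*n + 24))

r(k) = (k + 1)*(2*k - 5)/((k + 5)*(2*k - 7)) after simplifying.
A = k + 1, B = k + 5, C = k - 7/2.
Key eq: (k + 1)·f(k+1) = (k + 4)·f(k) + (k - 7/2).
Bound: deg f ≤ 3.
A polynomial solution: f(k) = -k*(k**2 + 6*k + 14)/6.
So s_k = (B(k−1)f/C)·t_k = (-k*(k + 4)*(k**2 + 6*k + 14)/(3*(2*k - 7)))·t_k = k*(-k**2 - 6*k - 14)/(3*(k + 1)*(k + 2)*(k + 3)).
Δs = (2*k - 7)/(k**4 + 10*k**3 + 35*k**2 + 50*k + 24), as required.
Σ_(k=0)^n t_k = s_(n+1) − s_(0) = ((-n**3 - 9*n**2 - 29*n - 21)/(3*(n**3 + 9*n**2 + 26*n + 24))) − (0), i.e. (-n**3 - 9*n**2 - 29*n - 21)/(3*(n**3 + 9*n**2 + 26*n + 24)).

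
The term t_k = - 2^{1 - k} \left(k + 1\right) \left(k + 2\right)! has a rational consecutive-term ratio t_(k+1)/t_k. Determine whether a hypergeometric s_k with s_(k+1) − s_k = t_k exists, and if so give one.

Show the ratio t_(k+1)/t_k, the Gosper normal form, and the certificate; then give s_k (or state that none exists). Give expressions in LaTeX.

Ratio r(k) = (k + 2)*(k + 3)/(2*(k + 1)).
Gosper form: A/B · C(k+1)/C(k) with A=k/2 + 3/2, B=1, C=k + 1.
Need (k/2 + 3/2)·f(k+1) − (1)·f(k) = k + 1.
deg f ≤ 0 (via 1,0,1).
Coefficient equations give f(k) = 2.
R(k) = B(k−1)·f(k)/C(k) = 2/(k + 1); s_k = R·t_k = -2**(2 - k)*factorial(k + 2).
Check: Δs_k = -2**(1 - k)*(k + 1)*factorial(k + 2). ✓

s_k = - 2^{2 - k} \left(k + 2\right)!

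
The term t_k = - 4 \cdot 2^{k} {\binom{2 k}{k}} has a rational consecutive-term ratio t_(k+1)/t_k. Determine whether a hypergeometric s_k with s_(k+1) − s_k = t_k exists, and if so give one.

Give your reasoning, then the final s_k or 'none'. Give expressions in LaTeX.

The ratio is 4*(2*k + 1)/(k + 1).
Gosper form: A/B · C(k+1)/C(k) with A=8*k + 4, B=k + 1, C=1.
Need (8*k + 4)·f(k+1) − (k)·f(k) = 1.
d = -1 from the (1,1,0) case.
Bound -1 < 0, so the key equation has no polynomial solution.

not Gosper-summable; s_k does not exist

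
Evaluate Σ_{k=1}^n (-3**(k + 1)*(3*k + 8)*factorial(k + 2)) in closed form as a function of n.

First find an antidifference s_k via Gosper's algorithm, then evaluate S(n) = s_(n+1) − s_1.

The ratio is 3*(k + 3)*(3*k + 11)/(3*k + 8).
A = 3*k + 9, B = 1, C = k + 8/3.
Key eq: (3*k + 9)·f(k+1) = (1)·f(k) + (k + 8/3).
d = 0 from the (1,0,1) case.
A polynomial solution: f(k) = 1/3.
Certificate R = B(k−1)f/C = 1/(3*k + 8) gives s_k = -3**(k + 1)*factorial(k + 2).
Verify: -3**(k + 1)*(3*k + 8)*factorial(k + 2) matches t_k.
Telescope: S(n) = s_(n+1) − s_(1) = -3**(n + 2)*factorial(n + 3) − (-54) = -9*3**n*factorial(n + 3) + 54.

S(n) = -9*3**n*factorial(n + 3) + 54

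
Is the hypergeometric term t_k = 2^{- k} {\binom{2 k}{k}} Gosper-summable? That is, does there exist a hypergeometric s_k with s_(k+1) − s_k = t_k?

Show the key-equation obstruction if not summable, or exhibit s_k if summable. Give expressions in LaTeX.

No; the degree bound rules out any f.

r(k) = (2*k + 1)/(k + 1) after simplifying.
So A=2*k + 1 and B=k + 1, with C=1.
Need (2*k + 1)·f(k+1) − (k)·f(k) = 1.
Bound: deg f ≤ -1.
Negative degree bound (-1): no f exists, t_k not Gosper-summable.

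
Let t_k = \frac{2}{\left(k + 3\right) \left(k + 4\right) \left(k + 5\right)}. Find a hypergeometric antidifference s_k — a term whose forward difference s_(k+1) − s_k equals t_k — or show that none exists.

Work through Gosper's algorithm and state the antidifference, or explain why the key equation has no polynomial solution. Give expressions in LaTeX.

The ratio is (k + 3)/(k + 6).
Gosper form: A/B · C(k+1)/C(k) with A=k + 3, B=k + 6, C=1.
Key eq: (k + 3)·f(k+1) = (k + 5)·f(k) + (1).
Bound: deg f ≤ 2.
Coefficient equations give f(k) = k*(k + 7)/24.
Then R = B(k−1)f/C = k*(k + 5)*(k + 7)/24, so s_k = R(k)·t_k = k*(k + 7)/(12*(k + 3)*(k + 4)).
Check: Δs_k = 2/(k**3 + 12*k**2 + 47*k + 60). ✓

s_k = \frac{k \left(k + 7\right)}{12 \left(k + 3\right) \left(k + 4\right)}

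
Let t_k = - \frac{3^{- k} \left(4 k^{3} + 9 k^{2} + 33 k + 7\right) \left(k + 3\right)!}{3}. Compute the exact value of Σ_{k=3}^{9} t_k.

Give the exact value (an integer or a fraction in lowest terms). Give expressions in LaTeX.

t_(k+1)/t_k = (4*k**4 + 37*k**3 + 147*k**2 + 305*k + 212)/(3*(4*k**3 + 9*k**2 + 33*k + 7)).
So A=k/3 + 4/3 and B=1, with C=k**3 + 9*k**2/4 + 33*k/4 + 7/4.
f must satisfy (k/3 + 4/3)·f(k+1) − (1)·f(k) = k**3 + 9*k**2/4 + 33*k/4 + 7/4.
Bound: deg f ≤ 2.
Coefficient equations give f(k) = 3*(4*k**2 - 3*k + 3)/4.
R(k) = B(k−1)·f(k)/C(k) = 3*(4*k**2 - 3*k + 3)/(4*k**3 + 9*k**2 + 33*k + 7); s_k = R·t_k = -(4*k**2 - 3*k + 3)*factorial(k + 3)/3**k.
s_(k+1) − s_k = -(4*k**3 + 9*k**2 + 33*k + 7)*factorial(k + 3)/(3*3**k) = t_k.
Σ_(k=3)^(9) t_k = s_(10) − s_(3) = -9558348800/243 − (-800) = -9558154400/243.

Σ = -9558154400/243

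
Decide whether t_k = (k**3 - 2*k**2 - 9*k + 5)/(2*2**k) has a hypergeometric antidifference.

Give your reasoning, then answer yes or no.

Yes. s_k = (-k**3 - k**2 + 4*k - 3)/2**k.

The ratio is (k**3 + k**2 - 10*k - 5)/(2*(k**3 - 2*k**2 - 9*k + 5)).
Take A(k)=1/2, B(k)=1, C(k)=k**3 - 2*k**2 - 9*k + 5.
Set up (1/2)·f(k+1) − (1)·f(k) − (k**3 - 2*k**2 - 9*k + 5) = 0.
Degrees (0,0,3) ⇒ d ≤ 3.
Coefficient equations give f(k) = -2*(k**3 + k**2 - 4*k + 3).
Get s_k = R·t_k = (-k**3 - k**2 + 4*k - 3)/2**k with R(k) = B(k−1)f(k)/C(k) = -2*(k**3 + k**2 - 4*k + 3)/(k**3 - 2*k**2 - 9*k + 5).
Δs = (k**3 - 2*k**2 - 9*k + 5)/(2*2**k), as required.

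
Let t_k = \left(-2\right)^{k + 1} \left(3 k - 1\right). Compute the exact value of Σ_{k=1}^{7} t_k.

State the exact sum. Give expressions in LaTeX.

Σ = 3584

The ratio is 2*(-3*k - 2)/(3*k - 1).
A = -2, B = 1, C = k - 1/3.
Need (-2)·f(k+1) − (1)·f(k) = k - 1/3.
From deg A=0, deg B=0, deg C=1: d=1.
Solving with deg f ≤ 1: f(k) = -(k - 1)/3.
R(k) = B(k−1)·f(k)/C(k) = -(k - 1)/(3*k - 1); s_k = R·t_k = (-2)**(k + 1)*(1 - k).
Δs = (-2)**(k + 1)*(3*k - 1), as required.
Σ_(k=1)^(7) t_k = s_(8) − s_(1) = 3584 − (0) = 3584.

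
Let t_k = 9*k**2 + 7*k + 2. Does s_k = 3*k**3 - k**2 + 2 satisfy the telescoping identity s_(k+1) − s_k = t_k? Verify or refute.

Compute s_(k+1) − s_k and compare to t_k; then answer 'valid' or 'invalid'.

s_(k+1) = 3*(k + 1)**3 - (k + 1)**2 + 2
s_(k+1) − s_k = 9*k**2 + 7*k + 2
(s_(k+1) − s_k) − t_k = 0

Valid — Δs_k = t_k.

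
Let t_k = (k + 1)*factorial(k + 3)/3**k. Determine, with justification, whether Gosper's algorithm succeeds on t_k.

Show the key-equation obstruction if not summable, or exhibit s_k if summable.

r(k) = (k + 2)*(k + 4)/(3*(k + 1)) after simplifying.
Take A(k)=k/3 + 4/3, B(k)=1, C(k)=k + 1.
f must satisfy (k/3 + 4/3)·f(k+1) − (1)·f(k) = k + 1.
Degrees (1,0,1) ⇒ d ≤ 0.
Solving with deg f ≤ 0: f(k) = 3.
Then R = B(k−1)f/C = 3/(k + 1), so s_k = R(k)·t_k = 3**(1 - k)*factorial(k + 3).
s_(k+1) − s_k = (k + 1)*factorial(k + 3)/3**k = t_k.

Yes. s_k = 3**(1 - k)*factorial(k + 3).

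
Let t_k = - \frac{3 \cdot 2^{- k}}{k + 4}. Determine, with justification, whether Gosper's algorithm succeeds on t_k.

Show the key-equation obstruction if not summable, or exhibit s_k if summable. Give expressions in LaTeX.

No — t_k has no hypergeometric antidifference.

Step 1: r(k) = (k + 4)/(2*(k + 5)).
So A=k/2 + 2 and B=k + 5, with C=1.
f must satisfy (k/2 + 2)·f(k+1) − (k + 4)·f(k) = 1.
deg f ≤ -1 (via 1,1,0).
deg f ≤ -1 is impossible — no certificate.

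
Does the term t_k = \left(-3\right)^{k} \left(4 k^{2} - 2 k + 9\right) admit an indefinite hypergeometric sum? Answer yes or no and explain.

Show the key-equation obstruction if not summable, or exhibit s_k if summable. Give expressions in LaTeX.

t_(k+1)/t_k = 3*(2*k - 4*(k + 1)**2 - 7)/(4*k**2 - 2*k + 9).
So A=-3 and B=1, with C=k**2 - k/2 + 9/4.
Solve (-3)·f(k+1) − (1)·f(k) = k**2 - k/2 + 9/4.
Bound: deg f ≤ 2.
A polynomial solution: f(k) = -(k**2 - 2*k + 3)/4.
R(k) = B(k−1)·f(k)/C(k) = -(k**2 - 2*k + 3)/(4*k**2 - 2*k + 9); s_k = R·t_k = (-3)**k*(-k**2 + 2*k - 3).
Verify: (-3)**k*(4*k**2 - 2*k + 9) matches t_k.

Yes. s_k = \left(-3\right)^{k} \left(- k^{2} + 2 k - 3\right).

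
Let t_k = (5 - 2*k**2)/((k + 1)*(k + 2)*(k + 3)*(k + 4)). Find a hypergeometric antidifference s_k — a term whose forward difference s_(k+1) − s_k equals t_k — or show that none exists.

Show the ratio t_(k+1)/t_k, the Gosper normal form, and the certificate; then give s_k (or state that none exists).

Compute t_(k+1)/t_k: get (k + 1)*(2*(k + 1)**2 - 5)/((k + 5)*(2*k**2 - 5)).
Gosper form: A/B · C(k+1)/C(k) with A=k + 1, B=k + 5, C=k**2 - 5/2.
Need (k + 1)·f(k+1) − (k + 4)·f(k) = k**2 - 5/2.
From deg A=1, deg B=1, deg C=2: d=3.
A polynomial solution: f(k) = -k*(2*k + 3)/2.
R(k) = B(k−1)·f(k)/C(k) = -k*(k + 4)*(2*k + 3)/(2*k**2 - 5); s_k = R·t_k = k*(2*k + 3)/((k + 1)*(k + 2)*(k + 3)).
s_(k+1) − s_k = (5 - 2*k**2)/(k**4 + 10*k**3 + 35*k**2 + 50*k + 24) = t_k.

s_k = k*(2*k + 3)/((k + 1)*(k + 2)*(k + 3))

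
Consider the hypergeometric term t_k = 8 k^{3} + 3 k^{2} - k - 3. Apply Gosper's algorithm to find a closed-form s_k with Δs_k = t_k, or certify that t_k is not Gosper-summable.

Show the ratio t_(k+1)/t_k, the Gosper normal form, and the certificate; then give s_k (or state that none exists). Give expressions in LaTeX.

Ratio r(k) = (8*k**3 + 27*k**2 + 29*k + 7)/(8*k**3 + 3*k**2 - k - 3).
Gosper form: A/B · C(k+1)/C(k) with A=1, B=1, C=k**3 + 3*k**2/8 - k/8 - 3/8.
Set up (1)·f(k+1) − (1)·f(k) − (k**3 + 3*k**2/8 - k/8 - 3/8) = 0.
From deg A=0, deg B=0, deg C=3: d=4.
Match coefficients ⇒ f(k) = k*(2*k**3 - 3*k**2 - 2)/8.
Certificate R = B(k−1)f/C = k*(2*k**3 - 3*k**2 - 2)/(8*k**3 + 3*k**2 - k - 3) gives s_k = k*(2*k**3 - 3*k**2 - 2).
Check: Δs_k = 8*k**3 + 3*k**2 - k - 3. ✓

s_k = k \left(2 k^{3} - 3 k^{2} - 2\right)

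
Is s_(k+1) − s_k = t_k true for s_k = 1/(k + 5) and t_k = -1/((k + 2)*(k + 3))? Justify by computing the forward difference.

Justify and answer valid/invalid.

Invalid: residual 6*(k + 4)/(k**4 + 16*k**3 + 91*k**2 + 216*k + 180) ≠ 0.

s_(k+1) = 1/(k + 6)
s_(k+1) − s_k = -1/((k + 5)*(k + 6))
(s_(k+1) − s_k) − t_k = 6*(k + 4)/(k**4 + 16*k**3 + 91*k**2 + 216*k + 180)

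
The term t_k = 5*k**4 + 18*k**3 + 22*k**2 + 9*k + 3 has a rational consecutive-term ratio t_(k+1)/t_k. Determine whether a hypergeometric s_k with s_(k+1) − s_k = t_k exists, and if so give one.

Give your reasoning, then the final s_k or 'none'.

s_k = k*(k**4 + 2*k**3 - 2*k + 2)

t_(k+1)/t_k = (5*k**4 + 38*k**3 + 106*k**2 + 127*k + 57)/(5*k**4 + 18*k**3 + 22*k**2 + 9*k + 3).
A = 1, B = 1, C = k**4 + 18*k**3/5 + 22*k**2/5 + 9*k/5 + 3/5.
Set up (1)·f(k+1) − (1)·f(k) − (k**4 + 18*k**3/5 + 22*k**2/5 + 9*k/5 + 3/5) = 0.
From deg A=0, deg B=0, deg C=4: d=5.
Coefficient equations give f(k) = k*(k**4 + 2*k**3 - 2*k + 2)/5.
Then R = B(k−1)f/C = k*(k**4 + 2*k**3 - 2*k + 2)/(5*k**4 + 18*k**3 + 22*k**2 + 9*k + 3), so s_k = R(k)·t_k = k*(k**4 + 2*k**3 - 2*k + 2).
Verify: 5*k**4 + 18*k**3 + 22*k**2 + 9*k + 3 matches t_k.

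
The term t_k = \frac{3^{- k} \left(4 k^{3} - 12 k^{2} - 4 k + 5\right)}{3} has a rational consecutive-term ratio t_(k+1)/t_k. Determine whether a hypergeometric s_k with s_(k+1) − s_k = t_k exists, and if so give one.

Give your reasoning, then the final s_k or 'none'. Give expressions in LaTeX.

s_k = 3^{- k} \left(- 2 k^{3} + 3 k^{2} + 2 k - 1\right)

t_(k+1)/t_k = (4*k**3 - 16*k - 7)/(3*(4*k**3 - 12*k**2 - 4*k + 5)).
A = 1/3, B = 1, C = k**3 - 3*k**2 - k + 5/4.
f must satisfy (1/3)·f(k+1) − (1)·f(k) = k**3 - 3*k**2 - k + 5/4.
Degrees (0,0,3) ⇒ d ≤ 3.
Match coefficients ⇒ f(k) = -3*(2*k**3 - 3*k**2 - 2*k + 1)/4.
Then R = B(k−1)f/C = -3*(2*k**3 - 3*k**2 - 2*k + 1)/(4*k**3 - 12*k**2 - 4*k + 5), so s_k = R(k)·t_k = (-2*k**3 + 3*k**2 + 2*k - 1)/3**k.
Verify: (4*k**3 - 12*k**2 - 4*k + 5)/(3*3**k) matches t_k.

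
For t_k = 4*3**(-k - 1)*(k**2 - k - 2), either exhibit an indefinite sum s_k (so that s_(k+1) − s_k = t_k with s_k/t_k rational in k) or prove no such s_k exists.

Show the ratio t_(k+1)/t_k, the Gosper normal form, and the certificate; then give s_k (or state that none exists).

s_k = (3 - 2*k**2)/3**k

Compute t_(k+1)/t_k: get (k**2 + k - 2)/(3*(k**2 - k - 2)).
So A=1/3 and B=1, with C=k**2 - k - 2.
Key eq: (1/3)·f(k+1) = (1)·f(k) + (k**2 - k - 2).
deg f ≤ 2 (via 0,0,2).
A polynomial solution: f(k) = -3*(2*k**2 - 3)/4.
Get s_k = R·t_k = (3 - 2*k**2)/3**k with R(k) = B(k−1)f(k)/C(k) = -3*(2*k**2 - 3)/(4*(k - 2)*(k + 1)).
Check: Δs_k = 4*3**(-k - 1)*(k**2 - k - 2). ✓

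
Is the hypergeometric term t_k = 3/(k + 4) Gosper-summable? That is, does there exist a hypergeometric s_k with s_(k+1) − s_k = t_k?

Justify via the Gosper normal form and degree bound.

The ratio is (k + 4)/(k + 5).
Normal form (A,B,C) = (k + 4, k + 5, 1).
Need (k + 4)·f(k+1) − (k + 4)·f(k) = 1.
deg f ≤ 0 (via 1,1,0).
Generic f = c0 gives residual -1; -1 = 0 cannot hold, so t_k is not Gosper-summable.

No — key equation has no polynomial f.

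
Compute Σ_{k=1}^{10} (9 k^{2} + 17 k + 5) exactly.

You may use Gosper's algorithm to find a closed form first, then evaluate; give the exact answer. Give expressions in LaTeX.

Compute t_(k+1)/t_k: get (9*k**2 + 35*k + 31)/(9*k**2 + 17*k + 5).
So A=1 and B=1, with C=k**2 + 17*k/9 + 5/9.
Solve (1)·f(k+1) − (1)·f(k) = k**2 + 17*k/9 + 5/9.
Bound: deg f ≤ 3.
Solving with deg f ≤ 3: f(k) = k*(3*k**2 + 4*k - 2)/9.
Certificate R = B(k−1)f/C = k*(3*k**2 + 4*k - 2)/(9*k**2 + 17*k + 5) gives s_k = k*(3*k**2 + 4*k - 2).
Δs = 9*k**2 + 17*k + 5, as required.
Evaluate s at k=11 and k=1: 4455 and 5; difference 4450.

Σ = 4450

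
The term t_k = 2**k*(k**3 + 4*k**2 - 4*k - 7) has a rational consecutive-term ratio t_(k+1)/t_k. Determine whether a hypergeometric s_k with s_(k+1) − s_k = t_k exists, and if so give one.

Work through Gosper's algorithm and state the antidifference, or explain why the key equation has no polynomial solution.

s_k = 2**k*(k**3 - 2*k**2 - 2*k - 1)

t_(k+1)/t_k = 2*(k**3 + 7*k**2 + 7*k - 6)/(k**3 + 4*k**2 - 4*k - 7).
Take A(k)=2, B(k)=1, C(k)=k**3 + 4*k**2 - 4*k - 7.
Solve (2)·f(k+1) − (1)·f(k) = k**3 + 4*k**2 - 4*k - 7.
d = 3 from the (0,0,3) case.
A polynomial solution: f(k) = k**3 - 2*k**2 - 2*k - 1.
R(k) = B(k−1)·f(k)/C(k) = (k**3 - 2*k**2 - 2*k - 1)/((k + 1)*(k**2 + 3*k - 7)); s_k = R·t_k = 2**k*(k**3 - 2*k**2 - 2*k - 1).
s_(k+1) − s_k = 2**k*(k**3 + 4*k**2 - 4*k - 7) = t_k.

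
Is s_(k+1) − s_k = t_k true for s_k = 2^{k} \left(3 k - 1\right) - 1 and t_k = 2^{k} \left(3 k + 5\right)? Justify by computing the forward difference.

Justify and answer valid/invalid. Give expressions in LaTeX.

valid; difference matches t_k

s_(k+1) = 2**(k + 1)*(3*k + 2) - 1
s_(k+1) − s_k = 2**k*(3*k + 5)
(s_(k+1) − s_k) − t_k = 0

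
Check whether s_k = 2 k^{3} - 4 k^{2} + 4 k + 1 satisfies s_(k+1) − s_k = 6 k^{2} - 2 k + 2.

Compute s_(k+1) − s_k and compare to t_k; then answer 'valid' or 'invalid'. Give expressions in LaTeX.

Valid: the claim telescopes to t_k.

s_(k+1) = 2*k**3 + 2*k**2 + 2*k + 3
s_(k+1) − s_k = 6*k**2 - 2*k + 2
(s_(k+1) − s_k) − t_k = 0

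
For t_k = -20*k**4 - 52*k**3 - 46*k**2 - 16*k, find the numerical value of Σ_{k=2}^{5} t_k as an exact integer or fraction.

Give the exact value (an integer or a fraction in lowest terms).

Σ = -33916

Ratio r(k) = (10*k**4 + 66*k**3 + 161*k**2 + 172*k + 67)/(k*(10*k**3 + 26*k**2 + 23*k + 8)).
Take A(k)=1, B(k)=1, C(k)=k**4 + 13*k**3/5 + 23*k**2/10 + 4*k/5.
Solve (1)·f(k+1) − (1)·f(k) = k**4 + 13*k**3/5 + 23*k**2/10 + 4*k/5.
From deg A=0, deg B=0, deg C=4: d=5.
Solve for f: f(k) = k*(k - 1)*(4*k**3 + 7*k**2 + 3*k + 1)/20 (degree 5 ≤ 5).
So s_k = (B(k−1)f/C)·t_k = ((k - 1)*(4*k**3 + 7*k**2 + 3*k + 1)/(2*(10*k**3 + 26*k**2 + 23*k + 8)))·t_k = k*(-4*k**4 - 3*k**3 + 4*k**2 + 2*k + 1).
s_(k+1) − s_k = 2*k*(-10*k**3 - 26*k**2 - 23*k - 8) = t_k.
Sum = s_(6) − s_(2); s_(6) = -34050, s_(2) = -134 ⇒ -33916.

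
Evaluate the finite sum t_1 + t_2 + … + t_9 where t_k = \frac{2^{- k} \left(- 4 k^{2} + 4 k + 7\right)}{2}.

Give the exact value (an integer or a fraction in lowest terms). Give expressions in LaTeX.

Σ = -4167/1024

Compute t_(k+1)/t_k: get (4*k**2 + 4*k - 7)/(2*(4*k**2 - 4*k - 7)).
Take A(k)=1/2, B(k)=1, C(k)=k**2 - k - 7/4.
Set up (1/2)·f(k+1) − (1)·f(k) − (k**2 - k - 7/4) = 0.
deg f ≤ 2 (via 0,0,2).
Coefficient equations give f(k) = -(2*k + 1)**2/2.
Get s_k = R·t_k = (4*k**2 + 4*k + 1)/2**k with R(k) = B(k−1)f(k)/C(k) = -2*(2*k + 1)**2/(4*k**2 - 4*k - 7).
s_(k+1) − s_k = (-4*k**2 + 4*k + 7)/(2*2**k) = t_k.
Telescoping: Σ = s_(10) − s_(1) = 441/1024 − (9/2) = -4167/1024.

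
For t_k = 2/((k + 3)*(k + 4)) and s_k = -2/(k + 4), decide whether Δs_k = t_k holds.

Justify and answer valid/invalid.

s_(k+1) = -2/(k + 5)
s_(k+1) − s_k = 2/((k + 4)*(k + 5))
(s_(k+1) − s_k) − t_k = -4/(k**3 + 12*k**2 + 47*k + 60)

Invalid: residual -4/(k**3 + 12*k**2 + 47*k + 60) ≠ 0.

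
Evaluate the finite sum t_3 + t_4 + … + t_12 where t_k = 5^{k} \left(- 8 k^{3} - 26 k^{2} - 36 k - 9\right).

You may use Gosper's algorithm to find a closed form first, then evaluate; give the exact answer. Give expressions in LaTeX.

Σ = -5216064446500

t_(k+1)/t_k = 5*(8*k**3 + 50*k**2 + 112*k + 79)/(8*k**3 + 26*k**2 + 36*k + 9).
So A=5 and B=1, with C=k**3 + 13*k**2/4 + 9*k/2 + 9/8.
Key eq: (5)·f(k+1) = (1)·f(k) + (k**3 + 13*k**2/4 + 9*k/2 + 9/8).
d = 3 from the (0,0,3) case.
Coefficient equations give f(k) = (2*k**3 - k**2 + 4*k - 4)/8.
So s_k = (B(k−1)f/C)·t_k = ((2*k**3 - k**2 + 4*k - 4)/(8*k**3 + 26*k**2 + 36*k + 9))·t_k = 5**k*(-2*k**3 + k**2 - 4*k + 4).
Verify: 5**k*(-8*k**3 - 26*k**2 - 36*k - 9) matches t_k.
Σ_(k=3)^(12) t_k = s_(13) − s_(3) = -5216064453125 − (-6625) = -5216064446500.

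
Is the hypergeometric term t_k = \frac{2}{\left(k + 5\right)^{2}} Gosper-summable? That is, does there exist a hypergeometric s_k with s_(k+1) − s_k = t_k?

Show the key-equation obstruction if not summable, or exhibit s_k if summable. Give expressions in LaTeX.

The ratio is (k + 5)**2/(k + 6)**2.
Gosper form: A/B · C(k+1)/C(k) with A=k**2 + 10*k + 25, B=k**2 + 12*k + 36, C=1.
f must satisfy (k**2 + 10*k + 25)·f(k+1) − (k**2 + 10*k + 25)·f(k) = 1.
Bound: deg f ≤ 0.
Put f(k) = c0: A·f(k+1) − B(k−1)·f(k) − C = -1; need -1 = 0 — inconsistent ⇒ no f, not summable.

No. Not Gosper-summable.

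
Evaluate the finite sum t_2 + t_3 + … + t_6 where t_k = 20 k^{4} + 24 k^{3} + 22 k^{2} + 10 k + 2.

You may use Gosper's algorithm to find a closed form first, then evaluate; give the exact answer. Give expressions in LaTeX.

Σ = 58230

Step 1: r(k) = (10*k**4 + 52*k**3 + 107*k**2 + 103*k + 39)/(10*k**4 + 12*k**3 + 11*k**2 + 5*k + 1).
Normal form (A,B,C) = (1, 1, k**4 + 6*k**3/5 + 11*k**2/10 + k/2 + 1/10).
Need (1)·f(k+1) − (1)·f(k) = k**4 + 6*k**3/5 + 11*k**2/10 + k/2 + 1/10.
Degrees (0,0,4) ⇒ d ≤ 5.
Match coefficients ⇒ f(k) = k**3*(2*k**2 - 2*k + 1)/10.
Certificate R = B(k−1)f/C = k**3*(2*k**2 - 2*k + 1)/(10*k**4 + 12*k**3 + 11*k**2 + 5*k + 1) gives s_k = k**3*(4*k**2 - 4*k + 2).
Verify: 20*k**4 + 24*k**3 + 22*k**2 + 10*k + 2 matches t_k.
Evaluate s at k=7 and k=2: 58310 and 80; difference 58230.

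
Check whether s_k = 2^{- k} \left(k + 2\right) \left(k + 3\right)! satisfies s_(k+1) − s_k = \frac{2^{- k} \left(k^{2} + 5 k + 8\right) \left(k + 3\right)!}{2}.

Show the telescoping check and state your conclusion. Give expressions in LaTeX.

s_(k+1) = (k + 3)*factorial(k + 4)/(2*2**k)
s_(k+1) − s_k = (k**2 + 5*k + 8)*factorial(k + 3)/(2*2**k)
(s_(k+1) − s_k) − t_k = 0

Valid — Δs_k = t_k.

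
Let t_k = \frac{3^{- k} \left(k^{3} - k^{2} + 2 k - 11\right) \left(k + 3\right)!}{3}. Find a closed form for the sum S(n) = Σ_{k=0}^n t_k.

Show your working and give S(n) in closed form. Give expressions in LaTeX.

Compute t_(k+1)/t_k: get (k + 4)*(2*k + (k + 1)**3 - (k + 1)**2 - 9)/(3*(k**3 - k**2 + 2*k - 11)).
Take A(k)=k/3 + 4/3, B(k)=1, C(k)=k**3 - k**2 + 2*k - 11.
Need (k/3 + 4/3)·f(k+1) − (1)·f(k) = k**3 - k**2 + 2*k - 11.
deg f ≤ 2 (via 1,0,3).
A polynomial solution: f(k) = 3*(k**2 - 4*k + 1).
So s_k = (B(k−1)f/C)·t_k = (3*(k**2 - 4*k + 1)/(k**3 - k**2 + 2*k - 11))·t_k = (k**2 - 4*k + 1)*factorial(k + 3)/3**k.
Check: Δs_k = (k**3 - k**2 + 2*k - 11)*factorial(k + 3)/(3*3**k). ✓
Σ_(k=0)^n t_k = s_(n+1) − s_(0) = (3**(-n - 1)*(n**2 - 2*n - 2)*factorial(n + 4)) − (6), i.e. (-18*3**n + n**6*factorial(n) + 8*n**5*factorial(n) + 13*n**4*factorial(n) - 40*n**3*factorial(n) - 146*n**2*factorial(n) - 148*n*factorial(n) - 48*factorial(n))/(3*3**n).

S(n) = \frac{3^{- n} \left(- 18 \cdot 3^{n} + n^{6} n! + 8 n^{5} n! + 13 n^{4} n! - 40 n^{3} n! - 146 n^{2} n! - 148 n n! - 48 n!\right)}{3}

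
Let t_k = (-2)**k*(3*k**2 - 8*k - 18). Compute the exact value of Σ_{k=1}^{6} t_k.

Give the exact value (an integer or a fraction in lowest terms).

Ratio r(k) = 2*(-3*k**2 + 2*k + 23)/(3*k**2 - 8*k - 18).
Take A(k)=-2, B(k)=1, C(k)=k**2 - 8*k/3 - 6.
Set up (-2)·f(k+1) − (1)·f(k) − (k**2 - 8*k/3 - 6) = 0.
d = 2 from the (0,0,2) case.
Coefficient equations give f(k) = -(k**2 - 4*k - 4)/3.
R(k) = B(k−1)·f(k)/C(k) = -(k**2 - 4*k - 4)/(3*k**2 - 8*k - 18); s_k = R·t_k = (-2)**k*(-k**2 + 4*k + 4).
Check: Δs_k = (-2)**k*(3*k**2 - 8*k - 18). ✓
Evaluate s at k=7 and k=1: 2176 and -14; difference 2190.

Σ = 2190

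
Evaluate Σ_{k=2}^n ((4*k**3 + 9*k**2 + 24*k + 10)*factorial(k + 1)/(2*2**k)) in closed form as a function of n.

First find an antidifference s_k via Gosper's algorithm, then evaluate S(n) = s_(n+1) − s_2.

t_(k+1)/t_k = (4*k**4 + 29*k**3 + 96*k**2 + 155*k + 94)/(2*(4*k**3 + 9*k**2 + 24*k + 10)).
Take A(k)=k/2 + 1, B(k)=1, C(k)=k**3 + 9*k**2/4 + 6*k + 5/2.
Solve (k/2 + 1)·f(k+1) − (1)·f(k) = k**3 + 9*k**2/4 + 6*k + 5/2.
Bound: deg f ≤ 2.
Coefficient equations give f(k) = (4*k**2 + k + 3)/2.
Get s_k = R·t_k = (4*k**2 + k + 3)*factorial(k + 1)/2**k with R(k) = B(k−1)f(k)/C(k) = 2*(4*k**2 + k + 3)/(4*k**3 + 9*k**2 + 24*k + 10).
Check: Δs_k = (4*k**3 + 9*k**2 + 24*k + 10)*factorial(k + 1)/(2*2**k). ✓
Σ_(k=2)^n t_k = s_(n+1) − s_(2) = (2**(-n - 1)*(4*n**2 + 9*n + 8)*factorial(n + 2)) − (63/2), i.e. 2**(-n - 1)*(-63*2**n + 4*n**4*factorial(n) + 21*n**3*factorial(n) + 43*n**2*factorial(n) + 42*n*factorial(n) + 16*factorial(n)).

S(n) = 2**(-n - 1)*(-63*2**n + 4*n**4*factorial(n) + 21*n**3*factorial(n) + 43*n**2*factorial(n) + 42*n*factorial(n) + 16*factorial(n))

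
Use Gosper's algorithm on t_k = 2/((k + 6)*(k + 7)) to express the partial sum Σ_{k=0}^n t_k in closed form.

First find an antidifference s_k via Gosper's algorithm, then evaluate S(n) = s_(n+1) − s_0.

The ratio is (k + 6)/(k + 8).
Factor: A=k + 6; B=k + 8; C=1.
Set up (k + 6)·f(k+1) − (k + 7)·f(k) − (1) = 0.
d = 1 from the (1,1,0) case.
Coefficient equations give f(k) = k/6.
R(k) = B(k−1)·f(k)/C(k) = k*(k + 7)/6; s_k = R·t_k = k/(3*(k + 6)).
Δs = 2/(k**2 + 13*k + 42), as required.
Telescope: S(n) = s_(n+1) − s_(0) = (n + 1)/(3*(n + 7)) − (0) = (n + 1)/(3*(n + 7)).

S(n) = (n + 1)/(3*(n + 7))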